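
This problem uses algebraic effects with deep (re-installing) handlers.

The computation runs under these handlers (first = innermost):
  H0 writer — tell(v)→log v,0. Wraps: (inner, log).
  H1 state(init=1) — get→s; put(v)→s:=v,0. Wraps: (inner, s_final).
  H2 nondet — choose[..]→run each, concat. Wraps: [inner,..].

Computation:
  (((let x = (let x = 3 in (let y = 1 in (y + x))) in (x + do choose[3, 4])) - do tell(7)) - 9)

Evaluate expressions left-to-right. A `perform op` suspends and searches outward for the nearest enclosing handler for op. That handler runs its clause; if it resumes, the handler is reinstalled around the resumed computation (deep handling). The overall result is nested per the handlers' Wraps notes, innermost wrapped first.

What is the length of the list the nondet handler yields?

Evaluation trace:
choose[3, 4] @ H2
  branch[0] choose=3:
    tell(7) @ H0 ⇒ log+=7
    H0 returns (-2, (7))
    H1 returns ((-2, (7)), 1)
    H2 returns [((-2, (7)), 1)]
  branch[1] choose=4:
    tell(7) @ H0 ⇒ log+=7
    H0 returns (-1, (7))
    H1 returns ((-1, (7)), 1)
    H2 returns [((-1, (7)), 1)]
= [((-2, (7)), 1), ((-1, (7)), 1)]

Answer: 2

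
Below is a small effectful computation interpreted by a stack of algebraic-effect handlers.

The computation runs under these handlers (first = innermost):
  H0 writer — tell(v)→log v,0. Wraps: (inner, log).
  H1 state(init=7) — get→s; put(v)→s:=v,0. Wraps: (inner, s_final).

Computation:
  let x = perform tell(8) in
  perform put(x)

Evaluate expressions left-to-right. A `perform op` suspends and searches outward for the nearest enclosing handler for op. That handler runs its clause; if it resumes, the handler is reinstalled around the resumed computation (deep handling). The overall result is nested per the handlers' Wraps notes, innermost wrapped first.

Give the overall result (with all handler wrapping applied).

Answer: ((0, (8)), 0)

Step-by-step:
tell(8) @ H0 ⇒ log+=8
put(0) @ H1 ⇒ s:=0
H0 returns (0, (8))
H1 returns ((0, (8)), 0)
= ((0, (8)), 0)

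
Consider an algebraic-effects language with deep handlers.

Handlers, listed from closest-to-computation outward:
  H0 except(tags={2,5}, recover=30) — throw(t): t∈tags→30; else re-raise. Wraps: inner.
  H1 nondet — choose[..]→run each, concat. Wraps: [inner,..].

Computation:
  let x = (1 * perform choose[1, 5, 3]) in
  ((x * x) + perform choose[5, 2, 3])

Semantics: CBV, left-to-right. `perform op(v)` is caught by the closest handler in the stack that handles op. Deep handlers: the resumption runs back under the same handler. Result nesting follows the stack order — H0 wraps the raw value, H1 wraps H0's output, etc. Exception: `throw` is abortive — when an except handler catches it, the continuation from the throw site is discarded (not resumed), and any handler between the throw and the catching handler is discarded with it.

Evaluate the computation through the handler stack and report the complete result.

Evaluation trace:
choose[1, 5, 3] @ H1
  branch[0] choose=1:
    choose[5, 2, 3] @ H1
      branch[0] choose=5:
        H0 returns 6
        H1 returns [6]
      branch[1] choose=2:
        H0 returns 3
        H1 returns [3]
      branch[2] choose=3:
        H0 returns 4
        H1 returns [4]
  branch[1] choose=5:
    choose[5, 2, 3] @ H1
      branch[0] choose=5:
        H0 returns 30
        H1 returns [30]
      branch[1] choose=2:
        H0 returns 27
        H1 returns [27]
      branch[2] choose=3:
        H0 returns 28
        H1 returns [28]
  branch[2] choose=3:
    choose[5, 2, 3] @ H1
      branch[0] choose=5:
        H0 returns 14
        H1 returns [14]
      branch[1] choose=2:
        H0 returns 11
        H1 returns [11]
      branch[2] choose=3:
        H0 returns 12
        H1 returns [12]
= [6, 3, 4, 30, 27, 28, 14, 11, 12]

Answer: [6, 3, 4, 30, 27, 28, 14, 11, 12]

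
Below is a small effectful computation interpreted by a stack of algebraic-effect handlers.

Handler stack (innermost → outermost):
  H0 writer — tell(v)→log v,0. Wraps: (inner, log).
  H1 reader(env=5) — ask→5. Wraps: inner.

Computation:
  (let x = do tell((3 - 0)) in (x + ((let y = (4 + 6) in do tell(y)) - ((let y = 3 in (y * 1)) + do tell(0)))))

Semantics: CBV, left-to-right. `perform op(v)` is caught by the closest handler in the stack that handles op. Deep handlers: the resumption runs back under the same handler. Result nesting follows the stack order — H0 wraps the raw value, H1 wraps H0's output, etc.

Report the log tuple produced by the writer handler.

Evaluation trace:
tell(3) @ H0 ⇒ log+=3
tell(10) @ H0 ⇒ log+=10
tell(0) @ H0 ⇒ log+=0
H0 returns (-3, (3, 10, 0))
H1 returns (-3, (3, 10, 0))
= (-3, (3, 10, 0))

Answer: (3, 10, 0)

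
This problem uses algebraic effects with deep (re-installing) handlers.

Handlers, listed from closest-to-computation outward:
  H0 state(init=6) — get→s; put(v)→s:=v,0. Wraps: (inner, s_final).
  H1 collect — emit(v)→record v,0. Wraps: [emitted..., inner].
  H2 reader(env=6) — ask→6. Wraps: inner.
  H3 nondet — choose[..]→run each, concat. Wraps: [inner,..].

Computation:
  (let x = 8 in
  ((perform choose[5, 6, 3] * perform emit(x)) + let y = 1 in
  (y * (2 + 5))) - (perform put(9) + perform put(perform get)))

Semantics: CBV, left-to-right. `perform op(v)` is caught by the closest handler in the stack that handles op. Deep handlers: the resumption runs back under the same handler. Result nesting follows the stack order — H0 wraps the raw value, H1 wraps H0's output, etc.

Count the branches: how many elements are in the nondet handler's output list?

Working:
choose[5, 6, 3] @ H3
  branch[0] choose=5:
    emit(8) @ H1 ⇒ out+=8
    put(9) @ H0 ⇒ s:=9
    get @ H0 ⇒ 9
    put(9) @ H0 ⇒ s:=9
    H0 returns (7, 9)
    H1 returns [8, (7, 9)]
    H2 returns [8, (7, 9)]
    H3 returns [[8, (7, 9)]]
  branch[1] choose=6:
    emit(8) @ H1 ⇒ out+=8
    put(9) @ H0 ⇒ s:=9
    get @ H0 ⇒ 9
    put(9) @ H0 ⇒ s:=9
    H0 returns (7, 9)
    H1 returns [8, (7, 9)]
    H2 returns [8, (7, 9)]
    H3 returns [[8, (7, 9)]]
  branch[2] choose=3:
    emit(8) @ H1 ⇒ out+=8
    put(9) @ H0 ⇒ s:=9
    get @ H0 ⇒ 9
    put(9) @ H0 ⇒ s:=9
    H0 returns (7, 9)
    H1 returns [8, (7, 9)]
    H2 returns [8, (7, 9)]
    H3 returns [[8, (7, 9)]]
= [[8, (7, 9)], [8, (7, 9)], [8, (7, 9)]]

Answer: 3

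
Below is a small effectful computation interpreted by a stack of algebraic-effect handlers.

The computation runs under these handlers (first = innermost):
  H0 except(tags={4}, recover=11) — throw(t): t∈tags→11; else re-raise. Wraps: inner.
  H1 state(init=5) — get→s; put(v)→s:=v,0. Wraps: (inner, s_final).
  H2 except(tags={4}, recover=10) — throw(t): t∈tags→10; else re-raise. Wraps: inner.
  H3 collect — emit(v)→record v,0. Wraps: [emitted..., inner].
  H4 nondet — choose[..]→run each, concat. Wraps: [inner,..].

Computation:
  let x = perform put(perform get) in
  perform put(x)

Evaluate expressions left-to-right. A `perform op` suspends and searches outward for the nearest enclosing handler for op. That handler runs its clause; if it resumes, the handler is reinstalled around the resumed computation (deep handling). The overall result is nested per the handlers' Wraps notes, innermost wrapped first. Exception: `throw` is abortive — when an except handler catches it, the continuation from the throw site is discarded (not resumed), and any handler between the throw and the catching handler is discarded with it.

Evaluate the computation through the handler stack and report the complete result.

Evaluation trace:
get @ H1 ⇒ 5
put(5) @ H1 ⇒ s:=5
put(0) @ H1 ⇒ s:=0
H0 returns 0
H1 returns (0, 0)
H2 returns (0, 0)
H3 returns [(0, 0)]
H4 returns [[(0, 0)]]
= [[(0, 0)]]

Answer: [[(0, 0)]]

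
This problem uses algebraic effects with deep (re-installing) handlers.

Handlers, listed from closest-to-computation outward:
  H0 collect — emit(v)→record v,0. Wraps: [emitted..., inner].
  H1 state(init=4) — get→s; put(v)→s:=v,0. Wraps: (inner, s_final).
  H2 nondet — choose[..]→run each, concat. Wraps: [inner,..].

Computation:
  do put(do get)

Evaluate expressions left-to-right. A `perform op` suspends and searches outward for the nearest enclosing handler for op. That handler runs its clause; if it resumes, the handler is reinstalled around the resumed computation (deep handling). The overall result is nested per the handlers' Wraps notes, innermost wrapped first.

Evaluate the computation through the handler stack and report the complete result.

Working:
get @ H1 ⇒ 4
put(4) @ H1 ⇒ s:=4
H0 returns [0]
H1 returns ([0], 4)
H2 returns [([0], 4)]
= [([0], 4)]

Answer: [([0], 4)]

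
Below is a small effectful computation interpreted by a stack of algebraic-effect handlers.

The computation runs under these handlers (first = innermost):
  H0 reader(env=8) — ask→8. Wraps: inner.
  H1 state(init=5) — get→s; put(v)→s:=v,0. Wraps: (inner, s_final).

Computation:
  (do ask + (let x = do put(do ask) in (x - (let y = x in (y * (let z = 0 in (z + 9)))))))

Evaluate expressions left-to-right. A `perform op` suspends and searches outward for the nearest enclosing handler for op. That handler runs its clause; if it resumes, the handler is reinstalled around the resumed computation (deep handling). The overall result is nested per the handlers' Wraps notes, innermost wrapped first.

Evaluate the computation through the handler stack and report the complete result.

Working:
ask @ H0 ⇒ 8
ask @ H0 ⇒ 8
put(8) @ H1 ⇒ s:=8
H0 returns 8
H1 returns (8, 8)
= (8, 8)

Answer: (8, 8)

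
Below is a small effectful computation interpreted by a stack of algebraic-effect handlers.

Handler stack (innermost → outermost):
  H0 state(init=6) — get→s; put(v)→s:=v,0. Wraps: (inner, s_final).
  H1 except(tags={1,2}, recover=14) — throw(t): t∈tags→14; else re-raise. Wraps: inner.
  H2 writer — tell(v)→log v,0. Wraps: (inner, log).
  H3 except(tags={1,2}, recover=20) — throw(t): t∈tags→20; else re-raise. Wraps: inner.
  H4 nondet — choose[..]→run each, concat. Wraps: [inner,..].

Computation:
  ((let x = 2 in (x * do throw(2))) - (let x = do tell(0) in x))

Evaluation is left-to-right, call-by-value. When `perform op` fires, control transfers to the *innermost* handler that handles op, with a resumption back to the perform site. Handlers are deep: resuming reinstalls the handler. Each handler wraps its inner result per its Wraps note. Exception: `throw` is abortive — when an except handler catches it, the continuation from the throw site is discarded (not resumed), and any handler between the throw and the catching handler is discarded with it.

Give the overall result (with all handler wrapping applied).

Step-by-step:
throw(2) @ H1 caught ⇒ 14
H2 returns (14, ())
H3 returns (14, ())
H4 returns [(14, ())]
= [(14, ())]

Answer: [(14, ())]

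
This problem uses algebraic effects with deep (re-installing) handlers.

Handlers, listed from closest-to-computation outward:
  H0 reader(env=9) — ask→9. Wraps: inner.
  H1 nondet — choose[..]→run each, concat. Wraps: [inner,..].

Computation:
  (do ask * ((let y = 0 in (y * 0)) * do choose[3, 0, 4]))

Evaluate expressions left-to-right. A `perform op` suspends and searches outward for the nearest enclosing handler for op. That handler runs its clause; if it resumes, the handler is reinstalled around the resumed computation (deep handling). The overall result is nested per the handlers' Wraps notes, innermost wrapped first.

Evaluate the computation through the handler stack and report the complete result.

Answer: [0, 0, 0]

Evaluation trace:
ask @ H0 ⇒ 9
choose[3, 0, 4] @ H1
  branch[0] choose=3:
    H0 returns 0
    H1 returns [0]
  branch[1] choose=0:
    H0 returns 0
    H1 returns [0]
  branch[2] choose=4:
    H0 returns 0
    H1 returns [0]
= [0, 0, 0]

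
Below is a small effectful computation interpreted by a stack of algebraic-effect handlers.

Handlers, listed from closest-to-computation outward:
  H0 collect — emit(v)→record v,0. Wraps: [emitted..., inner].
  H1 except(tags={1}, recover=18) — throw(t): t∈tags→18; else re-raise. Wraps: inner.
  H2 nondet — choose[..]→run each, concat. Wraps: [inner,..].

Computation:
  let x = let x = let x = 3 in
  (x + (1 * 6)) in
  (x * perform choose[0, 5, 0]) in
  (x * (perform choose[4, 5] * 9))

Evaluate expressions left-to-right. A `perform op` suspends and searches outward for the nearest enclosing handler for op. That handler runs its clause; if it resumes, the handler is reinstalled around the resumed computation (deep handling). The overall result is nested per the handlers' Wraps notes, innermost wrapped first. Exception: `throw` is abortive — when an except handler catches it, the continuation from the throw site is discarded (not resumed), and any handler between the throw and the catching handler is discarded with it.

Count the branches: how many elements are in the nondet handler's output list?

Step-by-step:
choose[0, 5, 0] @ H2
  branch[0] choose=0:
    choose[4, 5] @ H2
      branch[0] choose=4:
        H0 returns [0]
        H1 returns [0]
        H2 returns [[0]]
      branch[1] choose=5:
        H0 returns [0]
        H1 returns [0]
        H2 returns [[0]]
  branch[1] choose=5:
    choose[4, 5] @ H2
      branch[0] choose=4:
        H0 returns [1620]
        H1 returns [1620]
        H2 returns [[1620]]
      branch[1] choose=5:
        H0 returns [2025]
        H1 returns [2025]
        H2 returns [[2025]]
  branch[2] choose=0:
    choose[4, 5] @ H2
      branch[0] choose=4:
        H0 returns [0]
        H1 returns [0]
        H2 returns [[0]]
      branch[1] choose=5:
        H0 returns [0]
        H1 returns [0]
        H2 returns [[0]]
= [[0], [0], [1620], [2025], [0], [0]]

Answer: 6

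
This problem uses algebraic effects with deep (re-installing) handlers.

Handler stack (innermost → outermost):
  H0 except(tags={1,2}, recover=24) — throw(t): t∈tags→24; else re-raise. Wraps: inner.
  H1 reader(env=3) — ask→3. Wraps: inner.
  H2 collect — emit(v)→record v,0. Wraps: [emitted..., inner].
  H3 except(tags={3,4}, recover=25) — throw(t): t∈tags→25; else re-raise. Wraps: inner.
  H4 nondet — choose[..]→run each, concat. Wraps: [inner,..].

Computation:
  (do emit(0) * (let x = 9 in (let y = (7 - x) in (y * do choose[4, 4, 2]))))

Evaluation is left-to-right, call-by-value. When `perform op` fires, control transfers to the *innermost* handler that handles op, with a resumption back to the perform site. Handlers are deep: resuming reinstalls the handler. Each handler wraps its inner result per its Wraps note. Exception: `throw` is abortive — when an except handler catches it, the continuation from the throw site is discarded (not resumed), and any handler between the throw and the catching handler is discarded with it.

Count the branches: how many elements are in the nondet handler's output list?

Answer: 3

Step-by-step:
emit(0) @ H2 ⇒ out+=0
choose[4, 4, 2] @ H4
  branch[0] choose=4:
    H0 returns 0
    H1 returns 0
    H2 returns [0, 0]
    H3 returns [0, 0]
    H4 returns [[0, 0]]
  branch[1] choose=4:
    H0 returns 0
    H1 returns 0
    H2 returns [0, 0]
    H3 returns [0, 0]
    H4 returns [[0, 0]]
  branch[2] choose=2:
    H0 returns 0
    H1 returns 0
    H2 returns [0, 0]
    H3 returns [0, 0]
    H4 returns [[0, 0]]
= [[0, 0], [0, 0], [0, 0]]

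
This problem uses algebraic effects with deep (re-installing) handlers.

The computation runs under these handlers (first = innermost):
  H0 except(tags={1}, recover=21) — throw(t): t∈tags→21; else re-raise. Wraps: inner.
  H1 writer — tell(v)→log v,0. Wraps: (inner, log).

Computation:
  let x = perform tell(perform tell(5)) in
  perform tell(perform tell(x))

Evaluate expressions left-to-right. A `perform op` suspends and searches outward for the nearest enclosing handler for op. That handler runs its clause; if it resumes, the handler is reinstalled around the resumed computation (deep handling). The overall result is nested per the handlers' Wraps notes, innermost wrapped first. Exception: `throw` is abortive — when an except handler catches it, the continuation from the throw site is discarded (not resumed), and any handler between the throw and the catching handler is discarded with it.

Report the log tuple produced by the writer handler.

Answer: (5, 0, 0, 0)

Evaluation trace:
tell(5) @ H1 ⇒ log+=5
tell(0) @ H1 ⇒ log+=0
tell(0) @ H1 ⇒ log+=0
tell(0) @ H1 ⇒ log+=0
H0 returns 0
H1 returns (0, (5, 0, 0, 0))
= (0, (5, 0, 0, 0))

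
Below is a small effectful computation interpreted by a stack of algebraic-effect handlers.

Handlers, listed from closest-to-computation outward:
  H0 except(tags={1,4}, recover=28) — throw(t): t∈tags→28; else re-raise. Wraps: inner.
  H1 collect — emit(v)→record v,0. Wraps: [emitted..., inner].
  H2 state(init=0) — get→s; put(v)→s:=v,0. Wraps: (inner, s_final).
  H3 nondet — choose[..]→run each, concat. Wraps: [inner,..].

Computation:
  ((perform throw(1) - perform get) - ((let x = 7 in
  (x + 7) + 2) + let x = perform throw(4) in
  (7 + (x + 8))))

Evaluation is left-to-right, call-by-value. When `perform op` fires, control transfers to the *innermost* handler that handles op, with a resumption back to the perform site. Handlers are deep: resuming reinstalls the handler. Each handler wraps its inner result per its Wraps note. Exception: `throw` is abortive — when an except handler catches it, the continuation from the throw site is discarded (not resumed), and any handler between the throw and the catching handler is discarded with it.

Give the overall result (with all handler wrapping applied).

Working:
throw(1) @ H0 caught ⇒ 28
H1 returns [28]
H2 returns ([28], 0)
H3 returns [([28], 0)]
= [([28], 0)]

Answer: [([28], 0)]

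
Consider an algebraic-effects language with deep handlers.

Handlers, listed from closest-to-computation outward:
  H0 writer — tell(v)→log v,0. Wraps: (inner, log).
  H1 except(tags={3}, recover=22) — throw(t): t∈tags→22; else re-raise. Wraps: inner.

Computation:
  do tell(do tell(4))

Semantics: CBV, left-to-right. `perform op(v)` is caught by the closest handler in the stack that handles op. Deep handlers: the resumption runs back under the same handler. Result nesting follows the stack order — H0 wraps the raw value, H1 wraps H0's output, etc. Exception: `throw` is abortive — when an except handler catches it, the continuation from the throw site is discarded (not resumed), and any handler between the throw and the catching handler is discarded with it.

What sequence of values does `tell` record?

Answer: (4, 0)

Working:
tell(4) @ H0 ⇒ log+=4
tell(0) @ H0 ⇒ log+=0
H0 returns (0, (4, 0))
H1 returns (0, (4, 0))
= (0, (4, 0))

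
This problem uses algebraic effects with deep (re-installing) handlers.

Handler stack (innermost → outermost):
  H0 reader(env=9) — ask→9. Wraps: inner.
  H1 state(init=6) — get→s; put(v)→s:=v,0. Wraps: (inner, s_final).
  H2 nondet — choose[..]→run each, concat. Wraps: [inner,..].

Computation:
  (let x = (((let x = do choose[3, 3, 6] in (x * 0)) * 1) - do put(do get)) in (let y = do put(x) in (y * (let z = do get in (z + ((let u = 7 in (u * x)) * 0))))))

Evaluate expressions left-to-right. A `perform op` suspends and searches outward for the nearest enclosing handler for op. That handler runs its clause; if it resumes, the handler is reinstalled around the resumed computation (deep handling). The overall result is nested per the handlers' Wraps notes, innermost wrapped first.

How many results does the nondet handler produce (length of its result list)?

Answer: 3

Evaluation trace:
choose[3, 3, 6] @ H2
  branch[0] choose=3:
    get @ H1 ⇒ 6
    put(6) @ H1 ⇒ s:=6
    put(0) @ H1 ⇒ s:=0
    get @ H1 ⇒ 0
    H0 returns 0
    H1 returns (0, 0)
    H2 returns [(0, 0)]
  branch[1] choose=3:
    get @ H1 ⇒ 6
    put(6) @ H1 ⇒ s:=6
    put(0) @ H1 ⇒ s:=0
    get @ H1 ⇒ 0
    H0 returns 0
    H1 returns (0, 0)
    H2 returns [(0, 0)]
  branch[2] choose=6:
    get @ H1 ⇒ 6
    put(6) @ H1 ⇒ s:=6
    put(0) @ H1 ⇒ s:=0
    get @ H1 ⇒ 0
    H0 returns 0
    H1 returns (0, 0)
    H2 returns [(0, 0)]
= [(0, 0), (0, 0), (0, 0)]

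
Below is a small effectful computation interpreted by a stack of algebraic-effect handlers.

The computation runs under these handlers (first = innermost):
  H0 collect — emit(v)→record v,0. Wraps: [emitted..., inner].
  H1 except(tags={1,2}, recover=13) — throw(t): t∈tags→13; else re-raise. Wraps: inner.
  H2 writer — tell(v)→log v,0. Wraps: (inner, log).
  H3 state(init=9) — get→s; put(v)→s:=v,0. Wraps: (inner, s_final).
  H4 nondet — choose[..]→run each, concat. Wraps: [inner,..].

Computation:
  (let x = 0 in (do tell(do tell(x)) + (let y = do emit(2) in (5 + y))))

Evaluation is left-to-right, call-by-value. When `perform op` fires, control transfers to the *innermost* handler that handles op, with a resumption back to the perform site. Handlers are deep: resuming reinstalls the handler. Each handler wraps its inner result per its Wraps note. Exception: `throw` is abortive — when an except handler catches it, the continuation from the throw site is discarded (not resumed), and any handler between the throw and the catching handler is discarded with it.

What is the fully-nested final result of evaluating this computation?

Working:
tell(0) @ H2 ⇒ log+=0
tell(0) @ H2 ⇒ log+=0
emit(2) @ H0 ⇒ out+=2
H0 returns [2, 5]
H1 returns [2, 5]
H2 returns ([2, 5], (0, 0))
H3 returns (([2, 5], (0, 0)), 9)
H4 returns [(([2, 5], (0, 0)), 9)]
= [(([2, 5], (0, 0)), 9)]

Answer: [(([2, 5], (0, 0)), 9)]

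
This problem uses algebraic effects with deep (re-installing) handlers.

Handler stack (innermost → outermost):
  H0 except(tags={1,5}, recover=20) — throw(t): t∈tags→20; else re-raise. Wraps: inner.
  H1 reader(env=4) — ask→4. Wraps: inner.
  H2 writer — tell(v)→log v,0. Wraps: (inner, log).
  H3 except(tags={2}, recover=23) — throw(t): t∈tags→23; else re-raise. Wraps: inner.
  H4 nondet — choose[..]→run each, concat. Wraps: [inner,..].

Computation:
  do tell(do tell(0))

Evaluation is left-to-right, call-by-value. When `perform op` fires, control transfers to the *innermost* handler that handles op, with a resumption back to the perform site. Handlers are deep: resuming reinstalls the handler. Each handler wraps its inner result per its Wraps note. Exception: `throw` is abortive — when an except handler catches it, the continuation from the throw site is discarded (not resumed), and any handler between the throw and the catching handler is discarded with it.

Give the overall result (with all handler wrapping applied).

Step-by-step:
tell(0) @ H2 ⇒ log+=0
tell(0) @ H2 ⇒ log+=0
H0 returns 0
H1 returns 0
H2 returns (0, (0, 0))
H3 returns (0, (0, 0))
H4 returns [(0, (0, 0))]
= [(0, (0, 0))]

Answer: [(0, (0, 0))]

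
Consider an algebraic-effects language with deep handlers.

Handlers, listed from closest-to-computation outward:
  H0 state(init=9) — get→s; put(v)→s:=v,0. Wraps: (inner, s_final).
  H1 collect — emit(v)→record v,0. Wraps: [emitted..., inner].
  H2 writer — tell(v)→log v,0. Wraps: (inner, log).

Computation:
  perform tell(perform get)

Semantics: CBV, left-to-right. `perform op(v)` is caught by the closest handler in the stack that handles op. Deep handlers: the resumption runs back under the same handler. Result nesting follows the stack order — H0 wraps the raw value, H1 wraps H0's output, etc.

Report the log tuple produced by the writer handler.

Working:
get @ H0 ⇒ 9
tell(9) @ H2 ⇒ log+=9
H0 returns (0, 9)
H1 returns [(0, 9)]
H2 returns ([(0, 9)], (9))
= ([(0, 9)], (9))

Answer: (9)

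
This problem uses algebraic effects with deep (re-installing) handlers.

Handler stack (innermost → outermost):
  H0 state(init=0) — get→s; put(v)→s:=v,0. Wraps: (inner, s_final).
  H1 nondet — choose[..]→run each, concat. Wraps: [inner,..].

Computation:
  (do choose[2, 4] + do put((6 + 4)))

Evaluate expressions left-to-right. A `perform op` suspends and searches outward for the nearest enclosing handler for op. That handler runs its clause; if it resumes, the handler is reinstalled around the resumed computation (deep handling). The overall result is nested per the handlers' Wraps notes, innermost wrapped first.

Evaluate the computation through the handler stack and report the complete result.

Working:
choose[2, 4] @ H1
  branch[0] choose=2:
    put(10) @ H0 ⇒ s:=10
    H0 returns (2, 10)
    H1 returns [(2, 10)]
  branch[1] choose=4:
    put(10) @ H0 ⇒ s:=10
    H0 returns (4, 10)
    H1 returns [(4, 10)]
= [(2, 10), (4, 10)]

Answer: [(2, 10), (4, 10)]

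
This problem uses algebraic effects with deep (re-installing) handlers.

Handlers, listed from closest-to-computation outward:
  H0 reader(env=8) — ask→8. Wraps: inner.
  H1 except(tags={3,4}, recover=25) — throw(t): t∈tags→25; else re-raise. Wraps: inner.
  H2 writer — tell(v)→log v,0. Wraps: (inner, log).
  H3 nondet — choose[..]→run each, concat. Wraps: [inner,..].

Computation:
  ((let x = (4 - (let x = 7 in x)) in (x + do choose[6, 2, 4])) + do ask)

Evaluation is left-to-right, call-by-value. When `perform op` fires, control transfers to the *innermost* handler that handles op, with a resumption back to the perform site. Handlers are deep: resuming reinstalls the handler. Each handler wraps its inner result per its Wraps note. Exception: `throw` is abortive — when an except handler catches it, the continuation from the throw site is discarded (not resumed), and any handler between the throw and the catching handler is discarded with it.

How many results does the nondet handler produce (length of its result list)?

Answer: 3

Step-by-step:
choose[6, 2, 4] @ H3
  branch[0] choose=6:
    ask @ H0 ⇒ 8
    H0 returns 11
    H1 returns 11
    H2 returns (11, ())
    H3 returns [(11, ())]
  branch[1] choose=2:
    ask @ H0 ⇒ 8
    H0 returns 7
    H1 returns 7
    H2 returns (7, ())
    H3 returns [(7, ())]
  branch[2] choose=4:
    ask @ H0 ⇒ 8
    H0 returns 9
    H1 returns 9
    H2 returns (9, ())
    H3 returns [(9, ())]
= [(11, ()), (7, ()), (9, ())]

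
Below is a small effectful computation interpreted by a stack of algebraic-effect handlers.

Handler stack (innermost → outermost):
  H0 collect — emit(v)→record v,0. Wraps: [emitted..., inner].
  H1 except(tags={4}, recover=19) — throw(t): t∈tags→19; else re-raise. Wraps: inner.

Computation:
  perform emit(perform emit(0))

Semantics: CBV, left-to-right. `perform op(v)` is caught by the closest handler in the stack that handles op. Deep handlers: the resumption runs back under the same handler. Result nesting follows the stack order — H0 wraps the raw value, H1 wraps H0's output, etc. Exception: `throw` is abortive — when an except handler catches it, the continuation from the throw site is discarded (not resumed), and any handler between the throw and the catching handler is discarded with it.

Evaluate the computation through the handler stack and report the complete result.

Working:
emit(0) @ H0 ⇒ out+=0
emit(0) @ H0 ⇒ out+=0
H0 returns [0, 0, 0]
H1 returns [0, 0, 0]
= [0, 0, 0]

Answer: [0, 0, 0]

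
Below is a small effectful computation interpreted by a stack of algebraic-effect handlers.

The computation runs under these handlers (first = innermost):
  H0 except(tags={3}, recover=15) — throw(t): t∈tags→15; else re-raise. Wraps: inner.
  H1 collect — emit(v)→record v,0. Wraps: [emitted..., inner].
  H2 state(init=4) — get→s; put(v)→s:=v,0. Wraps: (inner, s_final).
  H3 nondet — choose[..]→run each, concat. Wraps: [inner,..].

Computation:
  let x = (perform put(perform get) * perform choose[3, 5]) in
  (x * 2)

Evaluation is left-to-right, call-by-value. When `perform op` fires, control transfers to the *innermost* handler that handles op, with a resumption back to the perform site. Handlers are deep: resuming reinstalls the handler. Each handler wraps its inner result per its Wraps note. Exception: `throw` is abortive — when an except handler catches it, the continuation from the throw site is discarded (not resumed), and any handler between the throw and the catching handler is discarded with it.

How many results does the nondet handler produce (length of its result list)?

Answer: 2

Working:
get @ H2 ⇒ 4
put(4) @ H2 ⇒ s:=4
choose[3, 5] @ H3
  branch[0] choose=3:
    H0 returns 0
    H1 returns [0]
    H2 returns ([0], 4)
    H3 returns [([0], 4)]
  branch[1] choose=5:
    H0 returns 0
    H1 returns [0]
    H2 returns ([0], 4)
    H3 returns [([0], 4)]
= [([0], 4), ([0], 4)]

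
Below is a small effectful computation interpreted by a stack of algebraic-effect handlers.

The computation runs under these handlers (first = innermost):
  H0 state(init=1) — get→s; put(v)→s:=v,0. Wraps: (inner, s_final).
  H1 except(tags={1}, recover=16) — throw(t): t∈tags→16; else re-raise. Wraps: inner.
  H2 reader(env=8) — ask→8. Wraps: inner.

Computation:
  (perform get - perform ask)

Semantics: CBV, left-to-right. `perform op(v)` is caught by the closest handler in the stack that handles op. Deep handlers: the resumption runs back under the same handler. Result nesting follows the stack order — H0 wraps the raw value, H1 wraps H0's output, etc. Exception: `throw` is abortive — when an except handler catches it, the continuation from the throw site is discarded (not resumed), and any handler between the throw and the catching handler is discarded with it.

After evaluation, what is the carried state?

Evaluation trace:
get @ H0 ⇒ 1
ask @ H2 ⇒ 8
H0 returns (-7, 1)
H1 returns (-7, 1)
H2 returns (-7, 1)
= (-7, 1)

Answer: 1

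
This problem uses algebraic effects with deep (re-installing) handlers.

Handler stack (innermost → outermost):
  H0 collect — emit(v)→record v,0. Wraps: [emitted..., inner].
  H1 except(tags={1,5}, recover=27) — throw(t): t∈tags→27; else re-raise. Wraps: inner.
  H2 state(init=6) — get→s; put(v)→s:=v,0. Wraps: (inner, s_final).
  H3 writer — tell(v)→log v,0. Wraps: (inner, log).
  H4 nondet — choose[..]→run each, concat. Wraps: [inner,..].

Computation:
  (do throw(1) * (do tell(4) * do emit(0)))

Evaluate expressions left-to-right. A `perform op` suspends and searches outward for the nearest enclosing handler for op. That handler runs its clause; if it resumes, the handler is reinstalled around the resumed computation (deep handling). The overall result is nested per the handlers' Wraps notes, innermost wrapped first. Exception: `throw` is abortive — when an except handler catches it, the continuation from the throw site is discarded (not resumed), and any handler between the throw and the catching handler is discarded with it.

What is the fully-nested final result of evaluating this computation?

Answer: [((27, 6), ())]

Evaluation trace:
throw(1) @ H1 caught ⇒ 27
H2 returns (27, 6)
H3 returns ((27, 6), ())
H4 returns [((27, 6), ())]
= [((27, 6), ())]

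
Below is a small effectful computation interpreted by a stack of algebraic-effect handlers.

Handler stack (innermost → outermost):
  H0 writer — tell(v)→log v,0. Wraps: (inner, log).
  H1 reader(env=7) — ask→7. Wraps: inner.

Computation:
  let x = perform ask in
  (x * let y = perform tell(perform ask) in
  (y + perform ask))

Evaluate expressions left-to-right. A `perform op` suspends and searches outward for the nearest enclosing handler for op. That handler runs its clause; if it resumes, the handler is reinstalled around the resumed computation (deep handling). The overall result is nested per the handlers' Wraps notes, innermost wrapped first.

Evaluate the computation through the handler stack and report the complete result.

Answer: (49, (7))

Evaluation trace:
ask @ H1 ⇒ 7
ask @ H1 ⇒ 7
tell(7) @ H0 ⇒ log+=7
ask @ H1 ⇒ 7
H0 returns (49, (7))
H1 returns (49, (7))
= (49, (7))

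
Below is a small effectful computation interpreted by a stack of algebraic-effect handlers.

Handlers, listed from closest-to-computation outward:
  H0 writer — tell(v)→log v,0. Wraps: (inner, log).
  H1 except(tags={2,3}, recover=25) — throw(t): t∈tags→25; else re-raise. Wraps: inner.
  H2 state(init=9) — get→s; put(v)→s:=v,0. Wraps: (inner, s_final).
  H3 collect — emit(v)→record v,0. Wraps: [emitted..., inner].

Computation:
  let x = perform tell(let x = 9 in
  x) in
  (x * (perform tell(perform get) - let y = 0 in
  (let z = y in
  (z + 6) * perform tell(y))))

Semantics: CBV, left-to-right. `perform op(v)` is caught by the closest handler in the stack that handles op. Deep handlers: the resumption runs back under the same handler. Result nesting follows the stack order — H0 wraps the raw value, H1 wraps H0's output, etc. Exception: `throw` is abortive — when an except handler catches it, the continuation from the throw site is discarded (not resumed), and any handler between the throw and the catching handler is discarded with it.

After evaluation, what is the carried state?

Answer: 9

Step-by-step:
tell(9) @ H0 ⇒ log+=9
get @ H2 ⇒ 9
tell(9) @ H0 ⇒ log+=9
tell(0) @ H0 ⇒ log+=0
H0 returns (0, (9, 9, 0))
H1 returns (0, (9, 9, 0))
H2 returns ((0, (9, 9, 0)), 9)
H3 returns [((0, (9, 9, 0)), 9)]
= [((0, (9, 9, 0)), 9)]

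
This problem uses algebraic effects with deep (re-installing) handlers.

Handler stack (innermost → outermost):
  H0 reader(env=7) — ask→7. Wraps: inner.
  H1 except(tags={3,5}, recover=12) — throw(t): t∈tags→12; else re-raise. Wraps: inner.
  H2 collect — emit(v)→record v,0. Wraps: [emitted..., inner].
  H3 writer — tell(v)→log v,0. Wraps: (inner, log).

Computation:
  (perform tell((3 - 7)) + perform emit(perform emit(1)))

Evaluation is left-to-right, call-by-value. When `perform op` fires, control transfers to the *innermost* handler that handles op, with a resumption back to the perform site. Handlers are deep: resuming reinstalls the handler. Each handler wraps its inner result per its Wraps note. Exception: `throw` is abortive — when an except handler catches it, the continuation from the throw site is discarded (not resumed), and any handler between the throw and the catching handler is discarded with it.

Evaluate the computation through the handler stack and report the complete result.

Evaluation trace:
tell(-4) @ H3 ⇒ log+=-4
emit(1) @ H2 ⇒ out+=1
emit(0) @ H2 ⇒ out+=0
H0 returns 0
H1 returns 0
H2 returns [1, 0, 0]
H3 returns ([1, 0, 0], (-4))
= ([1, 0, 0], (-4))

Answer: ([1, 0, 0], (-4))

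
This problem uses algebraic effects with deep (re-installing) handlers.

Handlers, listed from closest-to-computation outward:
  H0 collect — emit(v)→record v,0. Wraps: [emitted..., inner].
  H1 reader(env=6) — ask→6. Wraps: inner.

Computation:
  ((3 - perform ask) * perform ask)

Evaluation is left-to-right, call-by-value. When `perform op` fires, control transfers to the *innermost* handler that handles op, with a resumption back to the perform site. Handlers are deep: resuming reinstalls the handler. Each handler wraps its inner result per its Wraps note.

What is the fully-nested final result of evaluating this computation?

Answer: [-18]

Working:
ask @ H1 ⇒ 6
ask @ H1 ⇒ 6
H0 returns [-18]
H1 returns [-18]
= [-18]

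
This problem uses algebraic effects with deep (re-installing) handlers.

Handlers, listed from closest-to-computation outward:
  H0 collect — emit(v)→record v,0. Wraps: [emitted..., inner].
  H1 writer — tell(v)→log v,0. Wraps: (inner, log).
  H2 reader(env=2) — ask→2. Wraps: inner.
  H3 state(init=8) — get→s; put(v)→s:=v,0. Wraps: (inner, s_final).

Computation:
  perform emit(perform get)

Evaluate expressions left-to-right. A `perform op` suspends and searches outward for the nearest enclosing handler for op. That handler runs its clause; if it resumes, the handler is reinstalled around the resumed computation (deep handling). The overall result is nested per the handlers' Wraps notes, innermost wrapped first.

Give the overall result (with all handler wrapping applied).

Answer: (([8, 0], ()), 8)

Evaluation trace:
get @ H3 ⇒ 8
emit(8) @ H0 ⇒ out+=8
H0 returns [8, 0]
H1 returns ([8, 0], ())
H2 returns ([8, 0], ())
H3 returns (([8, 0], ()), 8)
= (([8, 0], ()), 8)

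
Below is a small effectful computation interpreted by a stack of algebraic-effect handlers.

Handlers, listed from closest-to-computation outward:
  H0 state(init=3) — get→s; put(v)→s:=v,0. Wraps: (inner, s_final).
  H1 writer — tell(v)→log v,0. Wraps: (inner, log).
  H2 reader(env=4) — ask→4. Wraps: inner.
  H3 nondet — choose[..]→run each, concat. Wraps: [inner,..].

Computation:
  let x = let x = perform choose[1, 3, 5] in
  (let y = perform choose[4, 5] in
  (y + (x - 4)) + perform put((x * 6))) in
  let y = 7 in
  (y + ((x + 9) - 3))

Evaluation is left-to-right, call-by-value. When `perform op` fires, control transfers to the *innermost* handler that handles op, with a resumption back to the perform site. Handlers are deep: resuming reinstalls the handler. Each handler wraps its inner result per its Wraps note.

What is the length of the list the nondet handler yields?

Step-by-step:
choose[1, 3, 5] @ H3
  branch[0] choose=1:
    choose[4, 5] @ H3
      branch[0] choose=4:
        put(6) @ H0 ⇒ s:=6
        H0 returns (14, 6)
        H1 returns ((14, 6), ())
        H2 returns ((14, 6), ())
        H3 returns [((14, 6), ())]
      branch[1] choose=5:
        put(6) @ H0 ⇒ s:=6
        H0 returns (15, 6)
        H1 returns ((15, 6), ())
        H2 returns ((15, 6), ())
        H3 returns [((15, 6), ())]
  branch[1] choose=3:
    choose[4, 5] @ H3
      branch[0] choose=4:
        put(18) @ H0 ⇒ s:=18
        H0 returns (16, 18)
        H1 returns ((16, 18), ())
        H2 returns ((16, 18), ())
        H3 returns [((16, 18), ())]
      branch[1] choose=5:
        put(18) @ H0 ⇒ s:=18
        H0 returns (17, 18)
        H1 returns ((17, 18), ())
        H2 returns ((17, 18), ())
        H3 returns [((17, 18), ())]
  branch[2] choose=5:
    choose[4, 5] @ H3
      branch[0] choose=4:
        put(30) @ H0 ⇒ s:=30
        H0 returns (18, 30)
        H1 returns ((18, 30), ())
        H2 returns ((18, 30), ())
        H3 returns [((18, 30), ())]
      branch[1] choose=5:
        put(30) @ H0 ⇒ s:=30
        H0 returns (19, 30)
        H1 returns ((19, 30), ())
        H2 returns ((19, 30), ())
        H3 returns [((19, 30), ())]
= [((14, 6), ()), ((15, 6), ()), ((16, 18), ()), ((17, 18), ()), ((18, 30), ()), ((19, 30), ())]

Answer: 6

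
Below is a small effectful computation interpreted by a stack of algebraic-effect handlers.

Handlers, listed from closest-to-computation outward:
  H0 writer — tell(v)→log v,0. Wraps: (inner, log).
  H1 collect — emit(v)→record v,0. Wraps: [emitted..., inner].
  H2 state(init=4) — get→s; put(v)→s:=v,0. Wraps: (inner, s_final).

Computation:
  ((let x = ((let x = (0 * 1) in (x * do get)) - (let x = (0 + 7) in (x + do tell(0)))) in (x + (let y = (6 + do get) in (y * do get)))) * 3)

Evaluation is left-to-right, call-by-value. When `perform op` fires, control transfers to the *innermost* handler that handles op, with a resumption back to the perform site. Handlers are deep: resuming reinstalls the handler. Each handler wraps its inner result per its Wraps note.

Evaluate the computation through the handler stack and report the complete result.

Answer: ([(99, (0))], 4)

Working:
get @ H2 ⇒ 4
tell(0) @ H0 ⇒ log+=0
get @ H2 ⇒ 4
get @ H2 ⇒ 4
H0 returns (99, (0))
H1 returns [(99, (0))]
H2 returns ([(99, (0))], 4)
= ([(99, (0))], 4)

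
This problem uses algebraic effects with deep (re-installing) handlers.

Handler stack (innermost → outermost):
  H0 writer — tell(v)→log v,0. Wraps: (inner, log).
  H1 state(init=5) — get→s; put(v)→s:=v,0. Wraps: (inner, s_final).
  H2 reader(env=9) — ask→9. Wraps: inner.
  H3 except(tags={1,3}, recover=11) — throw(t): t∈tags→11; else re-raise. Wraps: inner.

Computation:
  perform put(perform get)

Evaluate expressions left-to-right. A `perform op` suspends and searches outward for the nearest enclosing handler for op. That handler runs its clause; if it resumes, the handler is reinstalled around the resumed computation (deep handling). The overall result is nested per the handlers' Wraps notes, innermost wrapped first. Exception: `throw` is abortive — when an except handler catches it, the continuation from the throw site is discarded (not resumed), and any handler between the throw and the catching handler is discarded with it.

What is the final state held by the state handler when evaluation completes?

Evaluation trace:
get @ H1 ⇒ 5
put(5) @ H1 ⇒ s:=5
H0 returns (0, ())
H1 returns ((0, ()), 5)
H2 returns ((0, ()), 5)
H3 returns ((0, ()), 5)
= ((0, ()), 5)

Answer: 5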